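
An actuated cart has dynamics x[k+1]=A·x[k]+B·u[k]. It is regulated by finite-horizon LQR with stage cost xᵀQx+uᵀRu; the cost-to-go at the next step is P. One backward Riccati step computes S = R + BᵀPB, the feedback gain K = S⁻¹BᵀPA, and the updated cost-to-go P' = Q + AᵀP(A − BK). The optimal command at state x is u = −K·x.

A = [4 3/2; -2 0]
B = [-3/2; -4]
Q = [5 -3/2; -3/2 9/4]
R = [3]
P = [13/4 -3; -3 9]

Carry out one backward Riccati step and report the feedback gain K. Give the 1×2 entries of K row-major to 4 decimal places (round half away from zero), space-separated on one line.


BᵀP = [7.1250 -31.5000]
S = R + BᵀPB = [3] + [115.3125] = [118.3125]
BᵀPA = [91.5000 10.6875]
K = S⁻¹·BᵀPA = [0.7734 0.0903]
A−BK = [5.1601 1.6355; 1.0935 0.3613]
AᵀP(A−BK) = [65.2361 20.2345; 20.2345 6.3471]
P' = Q + AᵀP(A−BK) = [70.2361 18.7345; 18.7345 8.5971]
tr(P') = 78.8332

0.7734 0.0903


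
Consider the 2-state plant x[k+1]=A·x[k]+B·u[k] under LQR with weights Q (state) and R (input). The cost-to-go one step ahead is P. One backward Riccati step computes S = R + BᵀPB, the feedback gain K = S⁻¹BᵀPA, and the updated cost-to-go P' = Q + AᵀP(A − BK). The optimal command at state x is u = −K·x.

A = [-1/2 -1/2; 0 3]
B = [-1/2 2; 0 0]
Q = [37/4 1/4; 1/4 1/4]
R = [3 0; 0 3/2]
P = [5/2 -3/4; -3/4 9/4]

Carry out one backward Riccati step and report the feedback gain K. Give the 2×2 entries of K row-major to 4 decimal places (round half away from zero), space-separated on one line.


0.0265 0.0741 -0.2116 -0.5926

BᵀP = [-1.2500 0.3750; 5.0000 -1.5000]
S = R + BᵀPB = [3 0; 0 3/2] + [0.6250 -2.5000; -2.5000 10.0000] = [3.6250 -2.5000; -2.5000 11.5000]
BᵀPA = [0.6250 1.7500; -2.5000 -7.0000]
K = S⁻¹·BᵀPA = [0.0265 0.0741; -0.2116 -0.5926]
A−BK = [-0.0635 0.7222; 0.0000 3.0000]
AᵀP(A−BK) = [0.0794 0.2222; 0.2222 18.8472]
P' = Q + AᵀP(A−BK) = [9.3294 0.4722; 0.4722 19.0972]
tr(P') = 28.4266


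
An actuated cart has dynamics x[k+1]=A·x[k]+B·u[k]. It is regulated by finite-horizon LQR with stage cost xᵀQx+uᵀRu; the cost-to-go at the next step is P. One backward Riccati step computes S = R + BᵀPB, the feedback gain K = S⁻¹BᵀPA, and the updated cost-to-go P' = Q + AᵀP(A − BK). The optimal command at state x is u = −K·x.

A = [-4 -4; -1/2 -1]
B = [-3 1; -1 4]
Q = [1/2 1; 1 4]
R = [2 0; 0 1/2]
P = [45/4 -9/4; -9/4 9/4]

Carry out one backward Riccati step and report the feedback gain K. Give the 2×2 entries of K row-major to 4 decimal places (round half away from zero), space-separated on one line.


BᵀP = [-31.5000 4.5000; 2.2500 6.7500]
S = R + BᵀPB = [2 0; 0 1/2] + [90.0000 -13.5000; -13.5000 29.2500] = [92.0000 -13.5000; -13.5000 29.7500]
BᵀPA = [123.7500 121.5000; -12.3750 -15.7500]
K = S⁻¹·BᵀPA = [1.3757 1.3316; 0.2083 0.0749]
A−BK = [-0.0813 -0.0799; 0.0425 0.0322]
AᵀP(A−BK) = [3.9006 3.7613; 3.7613 3.6351]
P' = Q + AᵀP(A−BK) = [4.4006 4.7613; 4.7613 7.6351]
tr(P') = 12.0357

1.3757 1.3316 0.2083 0.0749


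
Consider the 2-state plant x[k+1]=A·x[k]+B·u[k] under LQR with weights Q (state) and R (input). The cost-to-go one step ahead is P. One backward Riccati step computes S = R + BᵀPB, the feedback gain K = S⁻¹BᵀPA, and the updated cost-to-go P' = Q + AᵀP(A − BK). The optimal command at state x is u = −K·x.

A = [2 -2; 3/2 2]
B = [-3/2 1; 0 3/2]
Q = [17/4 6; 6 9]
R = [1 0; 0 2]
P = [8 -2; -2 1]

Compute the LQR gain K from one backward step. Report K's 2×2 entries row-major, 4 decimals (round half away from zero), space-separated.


BᵀP = [-12.0000 3.0000; 5.0000 -0.5000]
S = R + BᵀPB = [1 0; 0 2] + [18.0000 -7.5000; -7.5000 4.2500] = [19.0000 -7.5000; -7.5000 6.2500]
BᵀPA = [-19.5000 30.0000; 9.2500 -11.0000]
K = S⁻¹·BᵀPA = [-0.8400 1.6800; 0.4720 0.2560]
A−BK = [0.2680 0.2640; 0.7920 1.6160]
AᵀP(A−BK) = [1.5040 -0.6080; -0.6080 4.4160]
P' = Q + AᵀP(A−BK) = [5.7540 5.3920; 5.3920 13.4160]
tr(P') = 19.1700

-0.8400 1.6800 0.4720 0.2560


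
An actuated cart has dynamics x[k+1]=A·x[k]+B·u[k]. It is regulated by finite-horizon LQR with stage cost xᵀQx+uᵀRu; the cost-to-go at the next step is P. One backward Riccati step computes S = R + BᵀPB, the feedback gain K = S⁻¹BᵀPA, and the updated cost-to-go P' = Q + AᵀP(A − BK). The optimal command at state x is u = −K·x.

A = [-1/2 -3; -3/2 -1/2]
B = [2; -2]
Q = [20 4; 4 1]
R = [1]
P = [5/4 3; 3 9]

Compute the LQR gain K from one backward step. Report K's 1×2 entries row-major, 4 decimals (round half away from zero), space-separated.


BᵀP = [-3.5000 -12.0000]
S = R + BᵀPB = [1] + [17.0000] = [18.0000]
BᵀPA = [19.7500 16.5000]
K = S⁻¹·BᵀPA = [1.0972 0.9167]
A−BK = [-2.6944 -4.8333; 0.6944 1.3333]
AᵀP(A−BK) = [3.3924 4.7708; 4.7708 7.3750]
P' = Q + AᵀP(A−BK) = [23.3924 8.7708; 8.7708 8.3750]
tr(P') = 31.7674

1.0972 0.9167


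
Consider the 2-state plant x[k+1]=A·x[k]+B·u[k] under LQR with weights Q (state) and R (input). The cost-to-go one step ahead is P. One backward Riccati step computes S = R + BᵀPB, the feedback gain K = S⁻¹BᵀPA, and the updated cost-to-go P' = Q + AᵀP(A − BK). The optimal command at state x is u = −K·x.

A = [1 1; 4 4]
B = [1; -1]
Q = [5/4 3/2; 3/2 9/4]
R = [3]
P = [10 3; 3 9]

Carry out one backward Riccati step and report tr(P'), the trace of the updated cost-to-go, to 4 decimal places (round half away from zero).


323.3750

BᵀP = [7.0000 -6.0000]
S = R + BᵀPB = [3] + [13.0000] = [16.0000]
BᵀPA = [-17.0000 -17.0000]
K = S⁻¹·BᵀPA = [-1.0625 -1.0625]
A−BK = [2.0625 2.0625; 2.9375 2.9375]
AᵀP(A−BK) = [159.9375 159.9375; 159.9375 159.9375]
P' = Q + AᵀP(A−BK) = [161.1875 161.4375; 161.4375 162.1875]
tr(P') = 323.3750


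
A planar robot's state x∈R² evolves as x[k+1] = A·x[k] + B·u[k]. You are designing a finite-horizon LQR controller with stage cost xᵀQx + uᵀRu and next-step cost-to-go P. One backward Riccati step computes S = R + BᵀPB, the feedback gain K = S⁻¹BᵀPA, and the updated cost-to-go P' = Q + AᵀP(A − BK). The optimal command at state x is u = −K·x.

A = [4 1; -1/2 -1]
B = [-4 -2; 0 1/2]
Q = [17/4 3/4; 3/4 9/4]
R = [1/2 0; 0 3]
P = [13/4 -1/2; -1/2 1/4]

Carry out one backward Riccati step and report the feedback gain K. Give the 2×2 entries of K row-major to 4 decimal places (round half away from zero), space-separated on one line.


-0.9601 -0.2597 -0.0961 -0.0506

BᵀP = [-13.0000 2.0000; -6.7500 1.1250]
S = R + BᵀPB = [1/2 0; 0 3] + [52.0000 27.0000; 27.0000 14.0625] = [52.5000 27.0000; 27.0000 17.0625]
BᵀPA = [-53.0000 -15.0000; -27.5625 -7.8750]
K = S⁻¹·BᵀPA = [-0.9601 -0.2597; -0.0961 -0.0506]
A−BK = [-0.0326 -0.1400; -0.4519 -0.9747]
AᵀP(A−BK) = [0.5284 0.2167; 0.2167 0.2062]
P' = Q + AᵀP(A−BK) = [4.7784 0.9667; 0.9667 2.4562]
tr(P') = 7.2345


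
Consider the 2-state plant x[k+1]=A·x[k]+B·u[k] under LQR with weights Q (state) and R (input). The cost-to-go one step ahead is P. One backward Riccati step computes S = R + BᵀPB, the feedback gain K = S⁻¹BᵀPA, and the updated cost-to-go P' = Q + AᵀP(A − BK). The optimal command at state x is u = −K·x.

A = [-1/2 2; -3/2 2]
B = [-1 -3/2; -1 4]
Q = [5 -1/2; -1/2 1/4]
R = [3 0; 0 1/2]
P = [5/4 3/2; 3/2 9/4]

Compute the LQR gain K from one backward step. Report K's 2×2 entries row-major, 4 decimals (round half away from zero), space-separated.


0.1977 -0.4814 -0.4710 0.7749

BᵀP = [-2.7500 -3.7500; 4.1250 6.7500]
S = R + BᵀPB = [3 0; 0 1/2] + [6.5000 -10.8750; -10.8750 20.8125] = [9.5000 -10.8750; -10.8750 21.3125]
BᵀPA = [7.0000 -13.0000; -12.1875 21.7500]
K = S⁻¹·BᵀPA = [0.1977 -0.4814; -0.4710 0.7749]
A−BK = [-1.0087 2.6810; 0.5816 -1.5810]
AᵀP(A−BK) = [0.5012 -1.1863; -1.1863 2.8881]
P' = Q + AᵀP(A−BK) = [5.5012 -1.6863; -1.6863 3.1381]
tr(P') = 8.6393


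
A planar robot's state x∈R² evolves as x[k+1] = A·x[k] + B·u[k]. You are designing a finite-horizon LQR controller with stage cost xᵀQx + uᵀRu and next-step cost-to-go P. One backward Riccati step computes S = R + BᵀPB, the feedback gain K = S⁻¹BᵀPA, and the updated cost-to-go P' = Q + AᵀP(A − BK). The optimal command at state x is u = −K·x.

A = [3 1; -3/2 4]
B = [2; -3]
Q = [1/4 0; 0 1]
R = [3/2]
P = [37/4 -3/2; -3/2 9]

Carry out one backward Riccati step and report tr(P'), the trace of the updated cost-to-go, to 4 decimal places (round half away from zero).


96.5545

BᵀP = [23.0000 -30.0000]
S = R + BᵀPB = [3/2] + [136.0000] = [137.5000]
BᵀPA = [114.0000 -97.0000]
K = S⁻¹·BᵀPA = [0.8291 -0.7055]
A−BK = [1.3418 2.4109; 0.9873 1.8836]
AᵀP(A−BK) = [22.4836 38.4218; 38.4218 72.8209]
P' = Q + AᵀP(A−BK) = [22.7336 38.4218; 38.4218 73.8209]
tr(P') = 96.5545


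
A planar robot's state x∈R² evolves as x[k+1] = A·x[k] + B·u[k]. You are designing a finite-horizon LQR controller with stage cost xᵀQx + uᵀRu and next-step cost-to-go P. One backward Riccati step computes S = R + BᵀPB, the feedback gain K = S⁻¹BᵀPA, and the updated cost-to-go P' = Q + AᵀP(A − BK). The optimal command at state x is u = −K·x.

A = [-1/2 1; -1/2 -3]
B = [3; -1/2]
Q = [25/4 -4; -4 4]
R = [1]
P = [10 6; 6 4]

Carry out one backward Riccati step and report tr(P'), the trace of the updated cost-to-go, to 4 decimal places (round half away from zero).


BᵀP = [27.0000 16.0000]
S = R + BᵀPB = [1] + [73.0000] = [74.0000]
BᵀPA = [-21.5000 -21.0000]
K = S⁻¹·BᵀPA = [-0.2905 -0.2838]
A−BK = [0.3716 1.8514; -0.6453 -3.1419]
AᵀP(A−BK) = [0.2534 0.8986; 0.8986 4.0405]
P' = Q + AᵀP(A−BK) = [6.5034 -3.1014; -3.1014 8.0405]
tr(P') = 14.5439

14.5439


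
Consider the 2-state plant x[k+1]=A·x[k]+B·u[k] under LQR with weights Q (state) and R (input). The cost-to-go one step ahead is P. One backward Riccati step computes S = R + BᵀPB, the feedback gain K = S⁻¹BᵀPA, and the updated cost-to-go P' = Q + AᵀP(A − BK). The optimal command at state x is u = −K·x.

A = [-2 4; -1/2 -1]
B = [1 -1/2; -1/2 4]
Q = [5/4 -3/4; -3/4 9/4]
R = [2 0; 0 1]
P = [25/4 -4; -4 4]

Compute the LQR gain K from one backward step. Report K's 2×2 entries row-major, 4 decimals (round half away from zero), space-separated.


-0.9637 1.8556 0.0260 -0.5125

BᵀP = [8.2500 -6.0000; -19.1250 18.0000]
S = R + BᵀPB = [2 0; 0 1] + [11.2500 -28.1250; -28.1250 81.5625] = [13.2500 -28.1250; -28.1250 82.5625]
BᵀPA = [-13.5000 39.0000; 29.2500 -94.5000]
K = S⁻¹·BᵀPA = [-0.9637 1.8556; 0.0260 -0.5125]
A−BK = [-1.0233 1.8882; -1.0858 1.9777]
AᵀP(A−BK) = [4.2298 -7.9596; -7.9596 15.2028]
P' = Q + AᵀP(A−BK) = [5.4798 -8.7096; -8.7096 17.4528]
tr(P') = 22.9326


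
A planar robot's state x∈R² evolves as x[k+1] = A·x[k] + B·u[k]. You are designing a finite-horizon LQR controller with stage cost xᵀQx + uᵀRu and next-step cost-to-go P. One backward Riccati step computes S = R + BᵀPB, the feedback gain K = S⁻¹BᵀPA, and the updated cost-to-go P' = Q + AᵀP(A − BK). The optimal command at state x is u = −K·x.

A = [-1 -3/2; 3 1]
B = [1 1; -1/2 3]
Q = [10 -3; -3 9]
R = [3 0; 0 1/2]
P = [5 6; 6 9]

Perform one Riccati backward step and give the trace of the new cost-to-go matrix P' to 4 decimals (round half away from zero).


22.9624

BᵀP = [2.0000 1.5000; 23.0000 33.0000]
S = R + BᵀPB = [3 0; 0 1/2] + [1.2500 6.5000; 6.5000 122.0000] = [4.2500 6.5000; 6.5000 122.5000]
BᵀPA = [2.5000 -1.5000; 76.0000 -1.5000]
K = S⁻¹·BᵀPA = [-0.3925 -0.3637; 0.6412 0.0071]
A−BK = [-1.2488 -1.1433; 0.8801 0.7970]
AᵀP(A−BK) = [2.2475 1.8731; 1.8731 1.7150]
P' = Q + AᵀP(A−BK) = [12.2475 -1.1269; -1.1269 10.7150]
tr(P') = 22.9624


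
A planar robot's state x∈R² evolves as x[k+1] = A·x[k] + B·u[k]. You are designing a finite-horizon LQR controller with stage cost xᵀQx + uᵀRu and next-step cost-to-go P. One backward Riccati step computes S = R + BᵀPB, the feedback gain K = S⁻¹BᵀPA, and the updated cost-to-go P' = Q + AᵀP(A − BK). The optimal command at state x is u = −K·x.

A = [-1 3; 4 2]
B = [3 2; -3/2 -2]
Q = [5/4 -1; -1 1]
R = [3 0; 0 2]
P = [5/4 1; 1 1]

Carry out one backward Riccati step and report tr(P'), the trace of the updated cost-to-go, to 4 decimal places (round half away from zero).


BᵀP = [2.2500 1.5000; 0.5000 0.0000]
S = R + BᵀPB = [3 0; 0 2] + [4.5000 1.5000; 1.5000 1.0000] = [7.5000 1.5000; 1.5000 3.0000]
BᵀPA = [3.7500 9.7500; -0.5000 1.5000]
K = S⁻¹·BᵀPA = [0.5926 1.3333; -0.4630 -0.1667]
A−BK = [-1.8519 -0.6667; 3.9630 3.6667]
AᵀP(A−BK) = [6.7963 9.1667; 9.1667 14.5000]
P' = Q + AᵀP(A−BK) = [8.0463 8.1667; 8.1667 15.5000]
tr(P') = 23.5463

23.5463


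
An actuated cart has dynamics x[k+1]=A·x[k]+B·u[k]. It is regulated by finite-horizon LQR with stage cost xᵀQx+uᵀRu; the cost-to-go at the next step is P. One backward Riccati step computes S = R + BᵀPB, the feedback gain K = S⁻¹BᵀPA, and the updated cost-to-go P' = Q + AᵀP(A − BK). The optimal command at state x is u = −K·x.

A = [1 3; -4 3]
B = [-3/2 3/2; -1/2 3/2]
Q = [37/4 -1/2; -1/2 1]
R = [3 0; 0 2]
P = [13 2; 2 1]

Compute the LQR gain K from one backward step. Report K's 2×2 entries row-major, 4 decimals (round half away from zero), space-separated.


BᵀP = [-20.5000 -3.5000; 22.5000 4.5000]
S = R + BᵀPB = [3 0; 0 2] + [32.5000 -36.0000; -36.0000 40.5000] = [35.5000 -36.0000; -36.0000 42.5000]
BᵀPA = [-6.5000 -72.0000; 4.5000 81.0000]
K = S⁻¹·BᵀPA = [-0.5370 -0.6769; -0.3490 1.3325]
A−BK = [0.7180 -0.0141; -3.7450 0.6627]
AᵀP(A−BK) = [11.0799 -1.3960; -1.3960 5.3302]
P' = Q + AᵀP(A−BK) = [20.3299 -1.8960; -1.8960 6.3302]
tr(P') = 26.6601

-0.5370 -0.6769 -0.3490 1.3325


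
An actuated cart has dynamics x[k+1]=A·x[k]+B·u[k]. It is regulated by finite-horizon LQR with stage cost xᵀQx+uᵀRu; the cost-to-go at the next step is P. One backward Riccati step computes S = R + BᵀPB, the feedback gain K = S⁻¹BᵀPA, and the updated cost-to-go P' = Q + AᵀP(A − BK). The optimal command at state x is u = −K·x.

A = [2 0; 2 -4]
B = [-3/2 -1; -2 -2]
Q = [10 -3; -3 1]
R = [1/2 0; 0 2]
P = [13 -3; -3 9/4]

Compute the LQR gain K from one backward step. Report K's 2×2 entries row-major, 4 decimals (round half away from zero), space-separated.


-1.4157 -1.2135 0.1760 1.8652

BᵀP = [-13.5000 0.0000; -7.0000 -1.5000]
S = R + BᵀPB = [1/2 0; 0 2] + [20.2500 13.5000; 13.5000 10.0000] = [20.7500 13.5000; 13.5000 12.0000]
BᵀPA = [-27.0000 0.0000; -17.0000 6.0000]
K = S⁻¹·BᵀPA = [-1.4157 -1.2135; 0.1760 1.8652]
A−BK = [0.0524 0.0449; -0.4794 -2.6966]
AᵀP(A−BK) = [1.7678 4.9438; 4.9438 24.8090]
P' = Q + AᵀP(A−BK) = [11.7678 1.9438; 1.9438 25.8090]
tr(P') = 37.5768


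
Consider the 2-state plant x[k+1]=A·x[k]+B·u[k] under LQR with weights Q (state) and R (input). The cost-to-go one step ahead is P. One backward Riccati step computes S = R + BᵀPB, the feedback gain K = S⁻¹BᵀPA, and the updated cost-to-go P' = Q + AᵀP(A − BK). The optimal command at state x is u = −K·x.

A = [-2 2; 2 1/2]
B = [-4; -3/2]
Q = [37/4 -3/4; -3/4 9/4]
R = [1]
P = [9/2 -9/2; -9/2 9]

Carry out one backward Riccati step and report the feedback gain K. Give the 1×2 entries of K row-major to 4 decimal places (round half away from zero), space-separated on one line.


0.8025 -0.5159

BᵀP = [-11.2500 4.5000]
S = R + BᵀPB = [1] + [38.2500] = [39.2500]
BᵀPA = [31.5000 -20.2500]
K = S⁻¹·BᵀPA = [0.8025 -0.5159]
A−BK = [1.2102 -0.0637; 3.2038 -0.2739]
AᵀP(A−BK) = [64.7197 -6.2484; -6.2484 0.8025]
P' = Q + AᵀP(A−BK) = [73.9697 -6.9984; -6.9984 3.0525]
tr(P') = 77.0223


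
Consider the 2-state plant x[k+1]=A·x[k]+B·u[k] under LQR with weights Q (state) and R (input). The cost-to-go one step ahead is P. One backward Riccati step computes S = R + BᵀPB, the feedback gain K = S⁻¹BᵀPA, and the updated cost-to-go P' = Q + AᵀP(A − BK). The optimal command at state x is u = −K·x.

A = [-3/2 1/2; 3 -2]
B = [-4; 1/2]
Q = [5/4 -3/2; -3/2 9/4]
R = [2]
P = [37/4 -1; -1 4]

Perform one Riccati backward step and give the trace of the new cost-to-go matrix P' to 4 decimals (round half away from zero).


47.9565

BᵀP = [-37.5000 6.0000]
S = R + BᵀPB = [2] + [153.0000] = [155.0000]
BᵀPA = [74.2500 -30.7500]
K = S⁻¹·BᵀPA = [0.4790 -0.1984]
A−BK = [0.4161 -0.2935; 2.7605 -1.9008]
AᵀP(A−BK) = [30.2444 -20.7073; -20.7073 14.2121]
P' = Q + AᵀP(A−BK) = [31.4944 -22.2073; -22.2073 16.4621]
tr(P') = 47.9565


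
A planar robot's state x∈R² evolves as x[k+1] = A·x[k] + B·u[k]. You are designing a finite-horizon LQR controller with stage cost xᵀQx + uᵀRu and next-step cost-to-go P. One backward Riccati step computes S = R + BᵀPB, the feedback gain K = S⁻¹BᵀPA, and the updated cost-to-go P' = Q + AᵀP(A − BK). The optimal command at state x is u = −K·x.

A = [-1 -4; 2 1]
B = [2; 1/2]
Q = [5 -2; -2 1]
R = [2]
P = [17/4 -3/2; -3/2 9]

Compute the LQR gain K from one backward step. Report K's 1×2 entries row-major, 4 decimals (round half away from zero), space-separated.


-0.2603 -1.6164

BᵀP = [7.7500 1.5000]
S = R + BᵀPB = [2] + [16.2500] = [18.2500]
BᵀPA = [-4.7500 -29.5000]
K = S⁻¹·BᵀPA = [-0.2603 -1.6164]
A−BK = [-0.4795 -0.7671; 2.1301 1.8082]
AᵀP(A−BK) = [45.0137 40.8219; 40.8219 41.3151]
P' = Q + AᵀP(A−BK) = [50.0137 38.8219; 38.8219 42.3151]
tr(P') = 92.3288


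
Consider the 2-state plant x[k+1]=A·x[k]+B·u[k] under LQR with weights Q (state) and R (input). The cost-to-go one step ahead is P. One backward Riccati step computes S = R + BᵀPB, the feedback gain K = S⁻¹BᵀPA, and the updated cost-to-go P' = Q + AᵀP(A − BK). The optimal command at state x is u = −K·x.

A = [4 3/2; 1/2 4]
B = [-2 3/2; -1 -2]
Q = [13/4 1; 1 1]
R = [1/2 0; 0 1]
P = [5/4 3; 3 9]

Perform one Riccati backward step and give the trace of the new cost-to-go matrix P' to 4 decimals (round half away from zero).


BᵀP = [-5.5000 -15.0000; -4.1250 -13.5000]
S = R + BᵀPB = [1/2 0; 0 1] + [26.0000 21.7500; 21.7500 20.8125] = [26.5000 21.7500; 21.7500 21.8125]
BᵀPA = [-29.5000 -68.2500; -23.2500 -60.1875]
K = S⁻¹·BᵀPA = [-1.3126 -1.7112; 0.2429 -1.0530]
A−BK = [1.0104 -0.3430; -0.3267 0.1828]
AᵀP(A−BK) = [1.1766 0.7868; 0.7868 2.6445]
P' = Q + AᵀP(A−BK) = [4.4266 1.7868; 1.7868 3.6445]
tr(P') = 8.0712

8.0712


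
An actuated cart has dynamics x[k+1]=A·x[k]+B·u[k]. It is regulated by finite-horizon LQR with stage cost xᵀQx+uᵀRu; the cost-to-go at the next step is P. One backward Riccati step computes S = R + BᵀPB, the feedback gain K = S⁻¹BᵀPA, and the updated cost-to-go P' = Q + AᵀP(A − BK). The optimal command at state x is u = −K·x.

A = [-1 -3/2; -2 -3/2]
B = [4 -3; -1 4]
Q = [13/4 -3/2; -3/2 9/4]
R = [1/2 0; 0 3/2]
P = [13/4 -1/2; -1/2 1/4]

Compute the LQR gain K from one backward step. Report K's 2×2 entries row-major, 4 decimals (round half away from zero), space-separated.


BᵀP = [13.5000 -2.2500; -11.7500 2.5000]
S = R + BᵀPB = [1/2 0; 0 3/2] + [56.2500 -49.5000; -49.5000 45.2500] = [56.7500 -49.5000; -49.5000 46.7500]
BᵀPA = [-9.0000 -16.8750; 6.7500 13.8750]
K = S⁻¹·BᵀPA = [-0.4271 -0.5034; -0.3079 -0.2362]
A−BK = [-0.2151 -0.1951; -1.1957 -1.0586]
AᵀP(A−BK) = [0.4840 0.4389; 0.4389 0.4077]
P' = Q + AᵀP(A−BK) = [3.7340 -1.0611; -1.0611 2.6577]
tr(P') = 6.3917

-0.4271 -0.5034 -0.3079 -0.2362


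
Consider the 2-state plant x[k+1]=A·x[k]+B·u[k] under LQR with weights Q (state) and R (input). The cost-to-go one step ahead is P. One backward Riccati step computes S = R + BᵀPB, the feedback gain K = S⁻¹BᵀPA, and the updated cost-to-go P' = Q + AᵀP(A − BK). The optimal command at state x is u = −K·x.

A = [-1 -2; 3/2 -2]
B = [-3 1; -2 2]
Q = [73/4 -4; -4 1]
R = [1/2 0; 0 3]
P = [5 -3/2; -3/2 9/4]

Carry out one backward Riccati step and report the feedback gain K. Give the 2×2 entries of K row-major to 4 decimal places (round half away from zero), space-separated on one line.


BᵀP = [-12.0000 0.0000; 2.0000 3.0000]
S = R + BᵀPB = [1/2 0; 0 3] + [36.0000 -12.0000; -12.0000 8.0000] = [36.5000 -12.0000; -12.0000 11.0000]
BᵀPA = [12.0000 24.0000; 2.5000 -10.0000]
K = S⁻¹·BᵀPA = [0.6291 0.5592; 0.9136 -0.2990]
A−BK = [-0.0262 -0.0233; 0.9311 -0.2835]
AᵀP(A−BK) = [4.7290 -1.2131; -1.2131 0.5883]
P' = Q + AᵀP(A−BK) = [22.9790 -5.2131; -5.2131 1.5883]
tr(P') = 24.5674

0.6291 0.5592 0.9136 -0.2990


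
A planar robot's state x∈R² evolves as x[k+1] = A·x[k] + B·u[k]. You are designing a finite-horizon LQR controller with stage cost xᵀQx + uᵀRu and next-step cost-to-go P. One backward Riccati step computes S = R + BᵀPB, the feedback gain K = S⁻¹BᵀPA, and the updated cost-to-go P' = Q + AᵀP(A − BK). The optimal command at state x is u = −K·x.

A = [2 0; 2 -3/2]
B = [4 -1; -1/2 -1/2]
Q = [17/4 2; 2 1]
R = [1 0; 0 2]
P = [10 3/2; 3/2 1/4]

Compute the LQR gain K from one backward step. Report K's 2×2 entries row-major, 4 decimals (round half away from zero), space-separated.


BᵀP = [39.2500 5.8750; -10.7500 -1.6250]
S = R + BᵀPB = [1 0; 0 2] + [154.0625 -42.1875; -42.1875 11.5625] = [155.0625 -42.1875; -42.1875 13.5625]
BᵀPA = [90.2500 -8.8125; -24.7500 2.4375]
K = S⁻¹·BᵀPA = [0.5565 -0.0516; -0.0940 0.0191]
A−BK = [-0.3198 0.2256; 2.2312 -1.5162]
AᵀP(A−BK) = [0.4540 -0.1172; -0.1172 0.0609]
P' = Q + AᵀP(A−BK) = [4.7040 1.8828; 1.8828 1.0609]
tr(P') = 5.7649

0.5565 -0.0516 -0.0940 0.0191


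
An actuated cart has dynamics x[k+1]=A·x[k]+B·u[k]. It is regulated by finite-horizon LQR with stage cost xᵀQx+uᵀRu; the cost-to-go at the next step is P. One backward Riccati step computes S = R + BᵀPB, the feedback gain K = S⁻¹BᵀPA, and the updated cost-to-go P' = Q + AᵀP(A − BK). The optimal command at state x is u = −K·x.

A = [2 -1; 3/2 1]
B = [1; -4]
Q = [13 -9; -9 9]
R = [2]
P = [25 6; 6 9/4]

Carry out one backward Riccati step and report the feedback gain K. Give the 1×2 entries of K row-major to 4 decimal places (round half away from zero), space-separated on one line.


-0.1667 -0.2667

BᵀP = [1.0000 -3.0000]
S = R + BᵀPB = [2] + [13.0000] = [15.0000]
BᵀPA = [-2.5000 -4.0000]
K = S⁻¹·BᵀPA = [-0.1667 -0.2667]
A−BK = [2.1667 -0.7333; 0.8333 -0.0667]
AᵀP(A−BK) = [140.6458 -44.2917; -44.2917 14.1833]
P' = Q + AᵀP(A−BK) = [153.6458 -53.2917; -53.2917 23.1833]
tr(P') = 176.8292


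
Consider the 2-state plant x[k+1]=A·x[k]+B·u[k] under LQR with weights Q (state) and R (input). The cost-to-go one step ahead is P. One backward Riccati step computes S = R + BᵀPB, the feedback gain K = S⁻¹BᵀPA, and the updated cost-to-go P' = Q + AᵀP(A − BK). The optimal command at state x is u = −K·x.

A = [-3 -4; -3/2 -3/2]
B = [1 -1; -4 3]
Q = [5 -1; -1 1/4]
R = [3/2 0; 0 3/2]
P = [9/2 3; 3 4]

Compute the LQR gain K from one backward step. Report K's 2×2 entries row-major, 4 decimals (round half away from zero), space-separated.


1.4094 1.7517 0.7248 0.9866

BᵀP = [-7.5000 -13.0000; 4.5000 9.0000]
S = R + BᵀPB = [3/2 0; 0 3/2] + [44.5000 -31.5000; -31.5000 22.5000] = [46.0000 -31.5000; -31.5000 24.0000]
BᵀPA = [42.0000 49.5000; -27.0000 -31.5000]
K = S⁻¹·BᵀPA = [1.4094 1.7517; 0.7248 0.9866]
A−BK = [-3.6846 -4.7651; 1.9631 2.5470]
AᵀP(A−BK) = [36.8758 47.5671; 47.5671 61.3691]
P' = Q + AᵀP(A−BK) = [41.8758 46.5671; 46.5671 61.6191]
tr(P') = 103.4950


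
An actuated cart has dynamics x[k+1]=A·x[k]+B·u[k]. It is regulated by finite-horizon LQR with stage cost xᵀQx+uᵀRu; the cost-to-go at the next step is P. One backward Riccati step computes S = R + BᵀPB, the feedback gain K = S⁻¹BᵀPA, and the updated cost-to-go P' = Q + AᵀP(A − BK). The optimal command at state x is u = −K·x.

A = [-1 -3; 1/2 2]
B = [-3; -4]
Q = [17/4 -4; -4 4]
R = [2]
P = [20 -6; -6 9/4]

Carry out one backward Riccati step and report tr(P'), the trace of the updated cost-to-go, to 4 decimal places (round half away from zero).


BᵀP = [-36.0000 9.0000]
S = R + BᵀPB = [2] + [72.0000] = [74.0000]
BᵀPA = [40.5000 126.0000]
K = S⁻¹·BᵀPA = [0.5473 1.7027]
A−BK = [0.6419 2.1081; 2.6892 8.8108]
AᵀP(A−BK) = [4.3970 14.2905; 14.2905 46.4595]
P' = Q + AᵀP(A−BK) = [8.6470 10.2905; 10.2905 50.4595]
tr(P') = 59.1064

59.1064


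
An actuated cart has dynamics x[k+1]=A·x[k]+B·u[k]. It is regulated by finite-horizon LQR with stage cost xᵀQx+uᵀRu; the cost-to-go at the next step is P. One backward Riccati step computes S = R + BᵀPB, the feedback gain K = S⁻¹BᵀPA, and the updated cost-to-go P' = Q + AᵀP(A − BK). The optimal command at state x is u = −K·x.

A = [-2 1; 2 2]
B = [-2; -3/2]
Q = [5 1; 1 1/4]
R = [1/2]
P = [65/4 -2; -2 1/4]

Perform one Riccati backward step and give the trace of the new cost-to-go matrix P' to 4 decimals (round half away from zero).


BᵀP = [-29.5000 3.6250]
S = R + BᵀPB = [1/2] + [53.5625] = [54.0625]
BᵀPA = [66.2500 -22.2500]
K = S⁻¹·BᵀPA = [1.2254 -0.4116]
A−BK = [0.4509 0.1769; 3.8382 1.3827]
AᵀP(A−BK) = [0.8150 -0.2341; -0.2341 0.0928]
P' = Q + AᵀP(A−BK) = [5.8150 0.7659; 0.7659 0.3428]
tr(P') = 6.1578

6.1578


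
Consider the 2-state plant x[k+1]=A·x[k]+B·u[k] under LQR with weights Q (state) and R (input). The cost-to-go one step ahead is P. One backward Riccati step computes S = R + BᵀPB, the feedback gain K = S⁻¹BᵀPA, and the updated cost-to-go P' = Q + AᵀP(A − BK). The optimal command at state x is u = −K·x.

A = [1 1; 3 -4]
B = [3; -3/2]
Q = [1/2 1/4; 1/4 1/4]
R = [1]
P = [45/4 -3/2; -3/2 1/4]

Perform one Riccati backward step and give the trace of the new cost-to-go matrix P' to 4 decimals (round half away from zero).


BᵀP = [36.0000 -4.8750]
S = R + BᵀPB = [1] + [115.3125] = [116.3125]
BᵀPA = [21.3750 55.5000]
K = S⁻¹·BᵀPA = [0.1838 0.4772]
A−BK = [0.4487 -0.4315; 3.2757 -3.2843]
AᵀP(A−BK) = [0.5719 -0.4494; -0.4494 0.7675]
P' = Q + AᵀP(A−BK) = [1.0719 -0.1994; -0.1994 1.0175]
tr(P') = 2.0893

2.0893


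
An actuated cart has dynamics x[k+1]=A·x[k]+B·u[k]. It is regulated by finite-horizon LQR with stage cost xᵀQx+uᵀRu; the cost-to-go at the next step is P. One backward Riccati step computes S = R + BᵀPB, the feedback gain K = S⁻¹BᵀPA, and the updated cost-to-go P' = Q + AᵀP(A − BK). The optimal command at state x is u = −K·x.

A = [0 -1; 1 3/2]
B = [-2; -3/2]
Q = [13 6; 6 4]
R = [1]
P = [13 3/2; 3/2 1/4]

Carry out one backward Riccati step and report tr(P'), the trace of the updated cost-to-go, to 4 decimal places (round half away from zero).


BᵀP = [-28.2500 -3.3750]
S = R + BᵀPB = [1] + [61.5625] = [62.5625]
BᵀPA = [-3.3750 23.1875]
K = S⁻¹·BᵀPA = [-0.0539 0.3706]
A−BK = [-0.1079 -0.2587; 0.9191 2.0559]
AᵀP(A−BK) = [0.0679 0.1259; 0.1259 0.4685]
P' = Q + AᵀP(A−BK) = [13.0679 6.1259; 6.1259 4.4685]
tr(P') = 17.5365

17.5365


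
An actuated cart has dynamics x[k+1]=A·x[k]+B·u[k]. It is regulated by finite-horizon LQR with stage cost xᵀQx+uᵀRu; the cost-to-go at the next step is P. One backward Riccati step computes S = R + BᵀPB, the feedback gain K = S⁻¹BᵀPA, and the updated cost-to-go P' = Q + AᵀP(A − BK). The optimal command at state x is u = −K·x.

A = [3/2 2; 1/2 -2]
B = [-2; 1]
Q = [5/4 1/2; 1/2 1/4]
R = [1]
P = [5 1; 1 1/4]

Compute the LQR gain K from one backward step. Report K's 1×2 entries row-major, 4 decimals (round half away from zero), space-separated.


BᵀP = [-9.0000 -1.7500]
S = R + BᵀPB = [1] + [16.2500] = [17.2500]
BᵀPA = [-14.3750 -14.5000]
K = S⁻¹·BᵀPA = [-0.8333 -0.8406]
A−BK = [-0.1667 0.3188; 1.3333 -1.1594]
AᵀP(A−BK) = [0.8333 0.6667; 0.6667 0.8116]
P' = Q + AᵀP(A−BK) = [2.0833 1.1667; 1.1667 1.0616]
tr(P') = 3.1449

-0.8333 -0.8406


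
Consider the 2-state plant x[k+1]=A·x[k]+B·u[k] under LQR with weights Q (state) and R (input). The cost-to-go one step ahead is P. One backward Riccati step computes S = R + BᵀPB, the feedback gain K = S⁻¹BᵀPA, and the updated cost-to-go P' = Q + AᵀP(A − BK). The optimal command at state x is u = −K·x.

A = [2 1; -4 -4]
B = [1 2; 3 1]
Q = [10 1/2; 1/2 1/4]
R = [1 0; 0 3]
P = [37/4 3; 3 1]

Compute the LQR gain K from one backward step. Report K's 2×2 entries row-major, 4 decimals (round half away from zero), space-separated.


0.1488 -0.1696 0.1637 0.0134

BᵀP = [18.2500 6.0000; 21.5000 7.0000]
S = R + BᵀPB = [1 0; 0 3] + [36.2500 42.5000; 42.5000 50.0000] = [37.2500 42.5000; 42.5000 53.0000]
BᵀPA = [12.5000 -5.7500; 15.0000 -6.5000]
K = S⁻¹·BᵀPA = [0.1488 -0.1696; 0.1637 0.0134]
A−BK = [1.5238 1.1429; -4.6101 -3.5045]
AᵀP(A−BK) = [0.6845 0.4196; 0.4196 0.3616]
P' = Q + AᵀP(A−BK) = [10.6845 0.9196; 0.9196 0.6116]
tr(P') = 11.2961


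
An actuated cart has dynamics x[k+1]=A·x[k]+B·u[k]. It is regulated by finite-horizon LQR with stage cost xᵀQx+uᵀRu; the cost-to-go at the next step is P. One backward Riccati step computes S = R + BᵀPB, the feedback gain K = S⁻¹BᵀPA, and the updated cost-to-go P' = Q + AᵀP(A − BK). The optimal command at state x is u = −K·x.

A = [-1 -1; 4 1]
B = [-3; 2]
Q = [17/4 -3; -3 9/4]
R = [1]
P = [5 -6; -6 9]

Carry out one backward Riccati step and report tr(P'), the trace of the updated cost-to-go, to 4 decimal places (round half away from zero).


BᵀP = [-27.0000 36.0000]
S = R + BᵀPB = [1] + [153.0000] = [154.0000]
BᵀPA = [171.0000 63.0000]
K = S⁻¹·BᵀPA = [1.1104 0.4091]
A−BK = [2.3312 0.2273; 1.7792 0.1818]
AᵀP(A−BK) = [7.1234 1.0455; 1.0455 0.2273]
P' = Q + AᵀP(A−BK) = [11.3734 -1.9545; -1.9545 2.4773]
tr(P') = 13.8506

13.8506


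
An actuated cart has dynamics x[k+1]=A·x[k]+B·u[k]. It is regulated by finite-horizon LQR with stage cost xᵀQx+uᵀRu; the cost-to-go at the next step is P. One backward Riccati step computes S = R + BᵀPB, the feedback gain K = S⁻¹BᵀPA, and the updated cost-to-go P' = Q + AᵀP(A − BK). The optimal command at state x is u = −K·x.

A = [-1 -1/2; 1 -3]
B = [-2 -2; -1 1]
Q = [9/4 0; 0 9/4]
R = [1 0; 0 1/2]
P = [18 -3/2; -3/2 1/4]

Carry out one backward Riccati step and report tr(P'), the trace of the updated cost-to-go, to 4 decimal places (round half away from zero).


5.5361

BᵀP = [-34.5000 2.7500; -37.5000 3.2500]
S = R + BᵀPB = [1 0; 0 1/2] + [66.2500 71.7500; 71.7500 78.2500] = [67.2500 71.7500; 71.7500 78.7500]
BᵀPA = [37.2500 9.0000; 40.7500 9.0000]
K = S⁻¹·BᵀPA = [0.0651 0.4260; 0.4582 -0.2739]
A−BK = [0.0465 -0.1957; 0.6069 -2.3001]
AᵀP(A−BK) = [0.1555 -0.2092; -0.2092 0.8806]
P' = Q + AᵀP(A−BK) = [2.4055 -0.2092; -0.2092 3.1306]
tr(P') = 5.5361


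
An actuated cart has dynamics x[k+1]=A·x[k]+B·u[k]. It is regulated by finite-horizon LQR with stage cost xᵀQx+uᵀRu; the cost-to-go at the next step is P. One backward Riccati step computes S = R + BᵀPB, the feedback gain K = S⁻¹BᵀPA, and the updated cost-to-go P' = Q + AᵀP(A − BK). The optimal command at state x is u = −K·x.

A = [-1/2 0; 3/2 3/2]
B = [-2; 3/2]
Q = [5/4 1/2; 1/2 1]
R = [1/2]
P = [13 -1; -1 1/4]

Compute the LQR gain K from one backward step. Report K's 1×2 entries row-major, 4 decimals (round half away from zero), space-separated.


BᵀP = [-27.5000 2.3750]
S = R + BᵀPB = [1/2] + [58.5625] = [59.0625]
BᵀPA = [17.3125 3.5625]
K = S⁻¹·BᵀPA = [0.2931 0.0603]
A−BK = [0.0862 0.1206; 1.0603 1.4095]
AᵀP(A−BK) = [0.2378 0.2683; 0.2683 0.3476]
P' = Q + AᵀP(A−BK) = [1.4878 0.7683; 0.7683 1.3476]
tr(P') = 2.8354

0.2931 0.0603


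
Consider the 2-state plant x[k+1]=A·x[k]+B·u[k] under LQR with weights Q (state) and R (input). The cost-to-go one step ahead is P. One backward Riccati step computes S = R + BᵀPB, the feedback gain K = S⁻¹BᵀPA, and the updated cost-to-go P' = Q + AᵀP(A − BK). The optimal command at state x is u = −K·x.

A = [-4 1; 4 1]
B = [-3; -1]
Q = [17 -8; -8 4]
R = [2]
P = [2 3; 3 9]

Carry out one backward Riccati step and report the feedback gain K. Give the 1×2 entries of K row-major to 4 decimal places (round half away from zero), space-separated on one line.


-0.7660 -0.5745

BᵀP = [-9.0000 -18.0000]
S = R + BᵀPB = [2] + [45.0000] = [47.0000]
BᵀPA = [-36.0000 -27.0000]
K = S⁻¹·BᵀPA = [-0.7660 -0.5745]
A−BK = [-6.2979 -0.7234; 3.2340 0.4255]
AᵀP(A−BK) = [52.4255 7.3191; 7.3191 1.4894]
P' = Q + AᵀP(A−BK) = [69.4255 -0.6809; -0.6809 5.4894]
tr(P') = 74.9149


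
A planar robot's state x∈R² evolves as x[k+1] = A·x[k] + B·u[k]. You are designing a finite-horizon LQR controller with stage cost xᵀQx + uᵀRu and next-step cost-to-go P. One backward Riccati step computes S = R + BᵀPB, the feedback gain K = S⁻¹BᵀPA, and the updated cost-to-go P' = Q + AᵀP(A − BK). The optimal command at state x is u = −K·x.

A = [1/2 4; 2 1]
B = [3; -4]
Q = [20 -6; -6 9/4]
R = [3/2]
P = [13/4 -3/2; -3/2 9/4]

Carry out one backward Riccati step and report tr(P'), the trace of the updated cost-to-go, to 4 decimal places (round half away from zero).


43.9060

BᵀP = [15.7500 -13.5000]
S = R + BᵀPB = [3/2] + [101.2500] = [102.7500]
BᵀPA = [-19.1250 49.5000]
K = S⁻¹·BᵀPA = [-0.1861 0.4818]
A−BK = [1.0584 2.5547; 1.2555 2.9270]
AᵀP(A−BK) = [3.2527 7.4635; 7.4635 18.4033]
P' = Q + AᵀP(A−BK) = [23.2527 1.4635; 1.4635 20.6533]
tr(P') = 43.9060


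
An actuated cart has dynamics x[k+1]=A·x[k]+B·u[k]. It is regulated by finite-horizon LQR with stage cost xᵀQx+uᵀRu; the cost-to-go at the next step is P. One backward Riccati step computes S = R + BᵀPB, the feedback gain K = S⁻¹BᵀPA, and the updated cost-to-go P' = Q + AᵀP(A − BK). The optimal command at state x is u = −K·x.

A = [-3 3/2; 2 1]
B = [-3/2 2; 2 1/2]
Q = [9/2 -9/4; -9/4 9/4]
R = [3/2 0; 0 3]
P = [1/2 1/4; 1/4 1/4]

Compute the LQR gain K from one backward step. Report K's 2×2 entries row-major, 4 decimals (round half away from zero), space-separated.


0.3984 -0.0326 -0.3507 0.4132

BᵀP = [-0.2500 0.1250; 1.1250 0.6250]
S = R + BᵀPB = [3/2 0; 0 3] + [0.6250 -0.4375; -0.4375 2.5625] = [2.1250 -0.4375; -0.4375 5.5625]
BᵀPA = [1.0000 -0.2500; -2.1250 2.3125]
K = S⁻¹·BᵀPA = [0.3984 -0.0326; -0.3507 0.4132]
A−BK = [-1.7010 0.6248; 1.3786 0.8586]
AᵀP(A−BK) = [1.3564 -0.8394; -0.8394 1.1614]
P' = Q + AᵀP(A−BK) = [5.8564 -3.0894; -3.0894 3.4114]
tr(P') = 9.2678


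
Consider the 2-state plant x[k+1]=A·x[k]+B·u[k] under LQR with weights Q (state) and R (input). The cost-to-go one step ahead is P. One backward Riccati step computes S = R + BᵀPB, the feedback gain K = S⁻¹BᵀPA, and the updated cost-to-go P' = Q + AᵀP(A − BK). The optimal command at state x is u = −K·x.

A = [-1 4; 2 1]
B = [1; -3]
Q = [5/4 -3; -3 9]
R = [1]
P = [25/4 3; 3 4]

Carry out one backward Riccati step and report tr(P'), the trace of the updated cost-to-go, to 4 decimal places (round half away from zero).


BᵀP = [-2.7500 -9.0000]
S = R + BᵀPB = [1] + [24.2500] = [25.2500]
BᵀPA = [-15.2500 -20.0000]
K = S⁻¹·BᵀPA = [-0.6040 -0.7921]
A−BK = [-0.3960 4.7921; 0.1881 -1.3762]
AᵀP(A−BK) = [1.0396 -8.0792; -8.0792 112.1584]
P' = Q + AᵀP(A−BK) = [2.2896 -11.0792; -11.0792 121.1584]
tr(P') = 123.4480

123.4480


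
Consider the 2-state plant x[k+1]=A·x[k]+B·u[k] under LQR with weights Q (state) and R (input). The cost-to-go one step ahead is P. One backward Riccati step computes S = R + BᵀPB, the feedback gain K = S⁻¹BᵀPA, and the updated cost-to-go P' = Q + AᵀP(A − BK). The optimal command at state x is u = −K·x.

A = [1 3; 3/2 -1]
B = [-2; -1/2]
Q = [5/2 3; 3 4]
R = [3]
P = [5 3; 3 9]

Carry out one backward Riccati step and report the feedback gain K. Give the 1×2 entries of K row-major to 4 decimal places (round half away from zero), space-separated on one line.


-0.8720 -0.7680

BᵀP = [-11.5000 -10.5000]
S = R + BᵀPB = [3] + [28.2500] = [31.2500]
BᵀPA = [-27.2500 -24.0000]
K = S⁻¹·BᵀPA = [-0.8720 -0.7680]
A−BK = [-0.7440 1.4640; 1.0640 -1.3840]
AᵀP(A−BK) = [10.4880 -8.9280; -8.9280 17.5680]
P' = Q + AᵀP(A−BK) = [12.9880 -5.9280; -5.9280 21.5680]
tr(P') = 34.5560


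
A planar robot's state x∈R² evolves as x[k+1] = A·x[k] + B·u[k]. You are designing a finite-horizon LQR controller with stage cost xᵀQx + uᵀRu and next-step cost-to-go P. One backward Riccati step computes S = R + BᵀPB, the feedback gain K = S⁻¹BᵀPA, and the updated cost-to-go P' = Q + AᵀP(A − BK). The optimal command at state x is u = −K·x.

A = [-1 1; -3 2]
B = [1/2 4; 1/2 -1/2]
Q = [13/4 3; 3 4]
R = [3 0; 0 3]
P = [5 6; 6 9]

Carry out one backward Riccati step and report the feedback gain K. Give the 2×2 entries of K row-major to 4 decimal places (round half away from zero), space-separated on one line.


BᵀP = [5.5000 7.5000; 17.0000 19.5000]
S = R + BᵀPB = [3 0; 0 3] + [6.5000 18.2500; 18.2500 58.2500] = [9.5000 18.2500; 18.2500 61.2500]
BᵀPA = [-28.0000 20.5000; -75.5000 56.0000]
K = S⁻¹·BᵀPA = [-1.3549 0.9390; -0.8289 0.6345]
A−BK = [2.9932 -2.0075; -2.7370 1.8478]
AᵀP(A−BK) = [21.4770 -14.8033; -14.8033 10.2185]
P' = Q + AᵀP(A−BK) = [24.7270 -11.8033; -11.8033 14.2185]
tr(P') = 38.9456

-1.3549 0.9390 -0.8289 0.6345


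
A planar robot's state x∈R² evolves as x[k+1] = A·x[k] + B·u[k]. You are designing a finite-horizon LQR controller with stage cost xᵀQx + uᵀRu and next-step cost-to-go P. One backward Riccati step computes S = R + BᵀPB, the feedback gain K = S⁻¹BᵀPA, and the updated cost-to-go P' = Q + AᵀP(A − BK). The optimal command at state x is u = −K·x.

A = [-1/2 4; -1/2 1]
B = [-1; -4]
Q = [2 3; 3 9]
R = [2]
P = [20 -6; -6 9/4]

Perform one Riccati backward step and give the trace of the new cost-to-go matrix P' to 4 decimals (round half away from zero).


270.8875

BᵀP = [4.0000 -3.0000]
S = R + BᵀPB = [2] + [8.0000] = [10.0000]
BᵀPA = [-0.5000 13.0000]
K = S⁻¹·BᵀPA = [-0.0500 1.3000]
A−BK = [-0.5500 5.3000; -0.7000 6.2000]
AᵀP(A−BK) = [2.5375 -25.4750; -25.4750 257.3500]
P' = Q + AᵀP(A−BK) = [4.5375 -22.4750; -22.4750 266.3500]
tr(P') = 270.8875


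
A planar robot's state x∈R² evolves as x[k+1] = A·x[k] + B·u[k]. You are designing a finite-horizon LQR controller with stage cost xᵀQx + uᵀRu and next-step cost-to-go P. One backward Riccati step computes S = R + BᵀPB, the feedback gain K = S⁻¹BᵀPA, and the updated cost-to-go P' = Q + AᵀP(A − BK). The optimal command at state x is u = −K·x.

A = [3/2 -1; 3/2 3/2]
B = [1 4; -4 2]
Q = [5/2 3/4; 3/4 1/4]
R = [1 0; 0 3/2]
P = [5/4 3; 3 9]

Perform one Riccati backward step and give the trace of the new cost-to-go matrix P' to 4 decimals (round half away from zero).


BᵀP = [-10.7500 -33.0000; 11.0000 30.0000]
S = R + BᵀPB = [1 0; 0 3/2] + [121.2500 -109.0000; -109.0000 104.0000] = [122.2500 -109.0000; -109.0000 105.5000]
BᵀPA = [-65.6250 -38.7500; 61.5000 34.0000]
K = S⁻¹·BᵀPA = [-0.2164 -0.3760; 0.3594 -0.0662]
A−BK = [0.2789 -0.3594; -0.0843 0.1285]
AᵀP(A−BK) = [0.2607 0.0213; 0.0213 0.1809]
P' = Q + AᵀP(A−BK) = [2.7607 0.7713; 0.7713 0.4309]
tr(P') = 3.1916

3.1916


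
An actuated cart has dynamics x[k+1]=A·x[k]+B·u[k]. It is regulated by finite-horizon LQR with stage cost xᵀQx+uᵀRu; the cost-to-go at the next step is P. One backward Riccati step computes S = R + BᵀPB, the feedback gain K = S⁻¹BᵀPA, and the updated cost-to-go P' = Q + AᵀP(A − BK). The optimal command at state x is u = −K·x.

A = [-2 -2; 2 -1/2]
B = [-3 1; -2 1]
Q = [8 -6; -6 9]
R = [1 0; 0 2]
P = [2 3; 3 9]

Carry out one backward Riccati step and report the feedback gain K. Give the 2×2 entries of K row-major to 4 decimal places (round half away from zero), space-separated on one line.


-0.1154 0.4255 0.5000 0.0313

BᵀP = [-12.0000 -27.0000; 5.0000 12.0000]
S = R + BᵀPB = [1 0; 0 2] + [90.0000 -39.0000; -39.0000 17.0000] = [91.0000 -39.0000; -39.0000 19.0000]
BᵀPA = [-30.0000 37.5000; 14.0000 -16.0000]
K = S⁻¹·BᵀPA = [-0.1154 0.4255; 0.5000 0.0313]
A−BK = [-2.8462 -0.7548; 1.2692 0.3197]
AᵀP(A−BK) = [9.5385 2.3269; 2.3269 0.7945]
P' = Q + AᵀP(A−BK) = [17.5385 -3.6731; -3.6731 9.7945]
tr(P') = 27.3329
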